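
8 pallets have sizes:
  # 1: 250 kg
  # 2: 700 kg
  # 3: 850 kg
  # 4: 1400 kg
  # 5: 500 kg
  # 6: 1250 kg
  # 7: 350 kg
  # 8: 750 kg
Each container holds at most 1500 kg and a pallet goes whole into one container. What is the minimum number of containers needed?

Total = 1400 + 1250 + 850 + 750 + 700 + 500 + 350 + 250 = 6050 kg.
Lower bound: ⌈6050/1500⌉ = 5 containers.
A packing using 5 containers:
  container 1: 1400 = 1400
  container 2: 1250 + 250 = 1500
  container 3: 850 + 500 = 1350
  container 4: 750 + 700 = 1450
  container 5: 350 = 350
This matches the lower bound, so 5 is optimal.

5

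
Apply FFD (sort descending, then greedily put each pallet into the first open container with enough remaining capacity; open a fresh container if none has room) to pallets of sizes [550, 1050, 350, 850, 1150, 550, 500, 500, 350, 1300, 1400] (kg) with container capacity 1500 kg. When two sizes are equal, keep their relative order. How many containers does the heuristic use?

Sorted descending: 1400, 1300, 1150, 1050, 850, 550, 550, 500, 500, 350, 350.
  1400 → container 1 (new)  [load 1400/1500]
  1300 → container 2 (new)  [load 1300/1500]
  1150 → container 3 (new)  [load 1150/1500]
  1050 → container 4 (new)  [load 1050/1500]
  850 → container 5 (new)  [load 850/1500]
  550 → container 5  [load 1400/1500]
  550 → container 6 (new)  [load 550/1500]
  500 → container 6  [load 1050/1500]
  500 → container 7 (new)  [load 500/1500]
  350 → container 3  [load 1500/1500]
  350 → container 4  [load 1400/1500]
7 containers opened.

7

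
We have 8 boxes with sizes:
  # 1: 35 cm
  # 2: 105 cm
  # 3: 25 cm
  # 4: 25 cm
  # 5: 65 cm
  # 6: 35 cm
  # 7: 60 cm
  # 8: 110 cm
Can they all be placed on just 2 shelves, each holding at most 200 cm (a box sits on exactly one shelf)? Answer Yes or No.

Total = 460 cm; ⌈460/200⌉ = 3.
At least 3 shelves are required, but only 2 are allowed.

No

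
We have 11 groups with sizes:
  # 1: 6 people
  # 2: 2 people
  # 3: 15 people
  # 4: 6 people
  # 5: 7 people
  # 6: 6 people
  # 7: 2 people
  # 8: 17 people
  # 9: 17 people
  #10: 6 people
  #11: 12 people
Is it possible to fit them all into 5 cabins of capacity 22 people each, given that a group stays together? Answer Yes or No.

A valid assignment using 5 cabins:
  cabin 1: 17 + 2 + 2 = 21
  cabin 2: 17 = 17
  cabin 3: 15 + 7 = 22
  cabin 4: 12 + 6 = 18
  cabin 5: 6 + 6 + 6 = 18
Every load is within 22 people, so 5 cabins suffice.

Yes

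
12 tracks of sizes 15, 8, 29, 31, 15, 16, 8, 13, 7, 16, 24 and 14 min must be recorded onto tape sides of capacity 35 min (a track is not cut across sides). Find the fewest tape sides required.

7

Total = 31 + 29 + 24 + 16 + 16 + 15 + 15 + 14 + 13 + 8 + 8 + 7 = 196 min.
Lower bound: ⌈196/35⌉ = 6 tape sides.
A packing using 7 tape sides:
  side 1: 31 = 31
  side 2: 29 = 29
  side 3: 24 + 8 = 32
  side 4: 16 + 16 = 32
  side 5: 15 + 15 = 30
  side 6: 14 + 13 + 8 = 35
  side 7: 7 = 7
No arrangement into 6 tape sides stays within capacity, so 7 is optimal.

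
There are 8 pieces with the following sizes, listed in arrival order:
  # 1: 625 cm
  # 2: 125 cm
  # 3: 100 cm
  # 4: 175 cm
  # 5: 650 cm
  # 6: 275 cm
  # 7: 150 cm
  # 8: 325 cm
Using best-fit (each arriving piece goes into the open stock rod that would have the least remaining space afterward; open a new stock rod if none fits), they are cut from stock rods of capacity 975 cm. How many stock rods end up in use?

  625 → stock rod 1 (new)  [load 625/975]
  125 → stock rod 1  [load 750/975]
  100 → stock rod 1  [load 850/975]
  175 → stock rod 2 (new)  [load 175/975]
  650 → stock rod 2  [load 825/975]
  275 → stock rod 3 (new)  [load 275/975]
  150 → stock rod 2  [load 975/975]
  325 → stock rod 3  [load 600/975]
3 stock rods opened.

3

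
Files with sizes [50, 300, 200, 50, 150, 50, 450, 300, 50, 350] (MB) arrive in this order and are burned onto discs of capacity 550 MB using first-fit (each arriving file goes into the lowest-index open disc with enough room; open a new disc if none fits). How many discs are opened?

4

  50 → disc 1 (new)  [load 50/550]
  300 → disc 1  [load 350/550]
  200 → disc 1  [load 550/550]
  50 → disc 2 (new)  [load 50/550]
  150 → disc 2  [load 200/550]
  50 → disc 2  [load 250/550]
  450 → disc 3 (new)  [load 450/550]
  300 → disc 2  [load 550/550]
  50 → disc 3  [load 500/550]
  350 → disc 4 (new)  [load 350/550]
4 discs opened.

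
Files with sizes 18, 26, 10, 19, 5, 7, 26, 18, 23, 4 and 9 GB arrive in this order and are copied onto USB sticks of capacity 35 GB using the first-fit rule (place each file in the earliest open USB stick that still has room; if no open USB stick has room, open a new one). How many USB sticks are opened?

6

  18 → USB stick 1 (new)  [load 18/35]
  26 → USB stick 2 (new)  [load 26/35]
  10 → USB stick 1  [load 28/35]
  19 → USB stick 3 (new)  [load 19/35]
  5 → USB stick 1  [load 33/35]
  7 → USB stick 2  [load 33/35]
  26 → USB stick 4 (new)  [load 26/35]
  18 → USB stick 5 (new)  [load 18/35]
  23 → USB stick 6 (new)  [load 23/35]
  4 → USB stick 3  [load 23/35]
  9 → USB stick 3  [load 32/35]
6 USB sticks opened.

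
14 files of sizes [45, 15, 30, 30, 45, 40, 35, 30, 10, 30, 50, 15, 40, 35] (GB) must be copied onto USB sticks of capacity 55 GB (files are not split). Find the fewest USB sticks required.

11

Total = 50 + 45 + 45 + 40 + 40 + 35 + 35 + 30 + 30 + 30 + 30 + 15 + 15 + 10 = 450 GB.
Lower bound: ⌈450/55⌉ = 9 USB sticks.
Also, 11 files each exceed 55/2 GB, and no two of those can share a USB stick, so at least 11 USB sticks are needed.
A packing using 11 USB sticks:
  USB stick 1: 50 = 50
  USB stick 2: 45 + 10 = 55
  USB stick 3: 45 = 45
  USB stick 4: 40 + 15 = 55
  USB stick 5: 40 + 15 = 55
  USB stick 6: 35 = 35
  USB stick 7: 35 = 35
  USB stick 8: 30 = 30
  USB stick 9: 30 = 30
  USB stick 10: 30 = 30
  USB stick 11: 30 = 30
This matches the lower bound, so 11 is optimal.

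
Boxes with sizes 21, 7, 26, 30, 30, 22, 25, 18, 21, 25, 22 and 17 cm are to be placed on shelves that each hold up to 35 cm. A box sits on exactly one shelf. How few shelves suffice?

Total = 30 + 30 + 26 + 25 + 25 + 22 + 22 + 21 + 21 + 18 + 17 + 7 = 264 cm.
Lower bound: ⌈264/35⌉ = 8 shelves.
Also, 10 boxes each exceed 35/2 cm, and no two of those can share a shelf, so at least 10 shelves are needed.
A packing using 10 shelves:
  shelf 1: 30 = 30
  shelf 2: 30 = 30
  shelf 3: 26 + 7 = 33
  shelf 4: 25 = 25
  shelf 5: 25 = 25
  shelf 6: 22 = 22
  shelf 7: 22 = 22
  shelf 8: 21 = 21
  shelf 9: 21 = 21
  shelf 10: 18 + 17 = 35
This matches the lower bound, so 10 is optimal.

10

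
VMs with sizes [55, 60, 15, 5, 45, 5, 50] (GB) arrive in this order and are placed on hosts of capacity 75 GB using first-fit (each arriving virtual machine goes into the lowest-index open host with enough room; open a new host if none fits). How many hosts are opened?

  55 → host 1 (new)  [load 55/75]
  60 → host 2 (new)  [load 60/75]
  15 → host 1  [load 70/75]
  5 → host 1  [load 75/75]
  45 → host 3 (new)  [load 45/75]
  5 → host 2  [load 65/75]
  50 → host 4 (new)  [load 50/75]
4 hosts opened.

4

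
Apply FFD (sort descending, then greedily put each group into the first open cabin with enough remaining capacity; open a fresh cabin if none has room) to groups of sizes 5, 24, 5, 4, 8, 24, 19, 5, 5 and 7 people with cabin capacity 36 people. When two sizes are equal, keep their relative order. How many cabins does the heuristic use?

3

Sorted descending: 24, 24, 19, 8, 7, 5, 5, 5, 5, 4.
  24 → cabin 1 (new)  [load 24/36]
  24 → cabin 2 (new)  [load 24/36]
  19 → cabin 3 (new)  [load 19/36]
  8 → cabin 1  [load 32/36]
  7 → cabin 2  [load 31/36]
  5 → cabin 2  [load 36/36]
  5 → cabin 3  [load 24/36]
  5 → cabin 3  [load 29/36]
  5 → cabin 3  [load 34/36]
  4 → cabin 1  [load 36/36]
3 cabins opened.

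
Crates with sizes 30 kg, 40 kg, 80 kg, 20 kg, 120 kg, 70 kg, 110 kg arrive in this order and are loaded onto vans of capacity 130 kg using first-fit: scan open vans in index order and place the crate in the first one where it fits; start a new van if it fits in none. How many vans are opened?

5

  30 → van 1 (new)  [load 30/130]
  40 → van 1  [load 70/130]
  80 → van 2 (new)  [load 80/130]
  20 → van 1  [load 90/130]
  120 → van 3 (new)  [load 120/130]
  70 → van 4 (new)  [load 70/130]
  110 → van 5 (new)  [load 110/130]
5 vans opened.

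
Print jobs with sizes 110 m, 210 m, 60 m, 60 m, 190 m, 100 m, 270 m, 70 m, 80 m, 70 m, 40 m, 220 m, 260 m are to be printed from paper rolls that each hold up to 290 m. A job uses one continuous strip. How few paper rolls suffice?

7

Total = 270 + 260 + 220 + 210 + 190 + 110 + 100 + 80 + 70 + 70 + 60 + 60 + 40 = 1740 m.
Lower bound: ⌈1740/290⌉ = 6 paper rolls.
A packing using 7 paper rolls:
  roll 1: 270 = 270
  roll 2: 260 = 260
  roll 3: 220 + 70 = 290
  roll 4: 210 + 80 = 290
  roll 5: 190 + 100 = 290
  roll 6: 110 + 70 + 60 + 40 = 280
  roll 7: 60 = 60
No arrangement into 6 paper rolls stays within capacity, so 7 is optimal.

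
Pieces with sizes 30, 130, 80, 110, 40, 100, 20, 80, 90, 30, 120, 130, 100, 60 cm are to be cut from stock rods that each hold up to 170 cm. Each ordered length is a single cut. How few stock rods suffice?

8

Total = 130 + 130 + 120 + 110 + 100 + 100 + 90 + 80 + 80 + 60 + 40 + 30 + 30 + 20 = 1120 cm.
Lower bound: ⌈1120/170⌉ = 7 stock rods.
A packing using 8 stock rods:
  stock rod 1: 130 + 40 = 170
  stock rod 2: 130 + 30 = 160
  stock rod 3: 120 + 30 + 20 = 170
  stock rod 4: 110 + 60 = 170
  stock rod 5: 100 = 100
  stock rod 6: 100 = 100
  stock rod 7: 90 + 80 = 170
  stock rod 8: 80 = 80
No arrangement into 7 stock rods stays within capacity, so 8 is optimal.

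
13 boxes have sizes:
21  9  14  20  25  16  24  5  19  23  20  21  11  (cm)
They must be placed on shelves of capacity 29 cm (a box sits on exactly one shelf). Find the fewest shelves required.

Total = 25 + 24 + 23 + 21 + 21 + 20 + 20 + 19 + 16 + 14 + 11 + 9 + 5 = 228 cm.
Lower bound: ⌈228/29⌉ = 8 shelves.
Also, 9 boxes each exceed 29/2 cm, and no two of those can share a shelf, so at least 9 shelves are needed.
A packing using 10 shelves:
  shelf 1: 25 = 25
  shelf 2: 24 + 5 = 29
  shelf 3: 23 = 23
  shelf 4: 21 = 21
  shelf 5: 21 = 21
  shelf 6: 20 + 9 = 29
  shelf 7: 20 = 20
  shelf 8: 19 = 19
  shelf 9: 16 + 11 = 27
  shelf 10: 14 = 14
No arrangement into 9 shelves stays within capacity, so 10 is optimal.

10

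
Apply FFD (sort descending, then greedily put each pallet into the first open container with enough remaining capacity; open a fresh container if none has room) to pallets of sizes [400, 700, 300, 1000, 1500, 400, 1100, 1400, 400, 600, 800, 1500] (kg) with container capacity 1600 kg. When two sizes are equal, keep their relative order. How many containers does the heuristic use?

Sorted descending: 1500, 1500, 1400, 1100, 1000, 800, 700, 600, 400, 400, 400, 300.
  1500 → container 1 (new)  [load 1500/1600]
  1500 → container 2 (new)  [load 1500/1600]
  1400 → container 3 (new)  [load 1400/1600]
  1100 → container 4 (new)  [load 1100/1600]
  1000 → container 5 (new)  [load 1000/1600]
  800 → container 6 (new)  [load 800/1600]
  700 → container 6  [load 1500/1600]
  600 → container 5  [load 1600/1600]
  400 → container 4  [load 1500/1600]
  400 → container 7 (new)  [load 400/1600]
  400 → container 7  [load 800/1600]
  300 → container 7  [load 1100/1600]
7 containers opened.

7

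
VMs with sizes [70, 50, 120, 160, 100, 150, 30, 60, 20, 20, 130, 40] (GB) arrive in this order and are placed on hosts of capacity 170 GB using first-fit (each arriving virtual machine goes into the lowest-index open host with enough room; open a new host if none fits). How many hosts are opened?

  70 → host 1 (new)  [load 70/170]
  50 → host 1  [load 120/170]
  120 → host 2 (new)  [load 120/170]
  160 → host 3 (new)  [load 160/170]
  100 → host 4 (new)  [load 100/170]
  150 → host 5 (new)  [load 150/170]
  30 → host 1  [load 150/170]
  60 → host 4  [load 160/170]
  20 → host 1  [load 170/170]
  20 → host 2  [load 140/170]
  130 → host 6 (new)  [load 130/170]
  40 → host 6  [load 170/170]
6 hosts opened.

6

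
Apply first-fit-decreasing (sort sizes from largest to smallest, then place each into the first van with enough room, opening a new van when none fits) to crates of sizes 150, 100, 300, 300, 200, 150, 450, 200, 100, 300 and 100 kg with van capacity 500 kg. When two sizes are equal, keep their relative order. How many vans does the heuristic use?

Sorted descending: 450, 300, 300, 300, 200, 200, 150, 150, 100, 100, 100.
  450 → van 1 (new)  [load 450/500]
  300 → van 2 (new)  [load 300/500]
  300 → van 3 (new)  [load 300/500]
  300 → van 4 (new)  [load 300/500]
  200 → van 2  [load 500/500]
  200 → van 3  [load 500/500]
  150 → van 4  [load 450/500]
  150 → van 5 (new)  [load 150/500]
  100 → van 5  [load 250/500]
  100 → van 5  [load 350/500]
  100 → van 5  [load 450/500]
5 vans opened.

5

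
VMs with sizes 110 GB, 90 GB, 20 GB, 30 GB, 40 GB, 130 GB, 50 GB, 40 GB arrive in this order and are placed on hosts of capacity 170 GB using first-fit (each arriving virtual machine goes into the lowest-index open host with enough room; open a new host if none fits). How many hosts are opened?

  110 → host 1 (new)  [load 110/170]
  90 → host 2 (new)  [load 90/170]
  20 → host 1  [load 130/170]
  30 → host 1  [load 160/170]
  40 → host 2  [load 130/170]
  130 → host 3 (new)  [load 130/170]
  50 → host 4 (new)  [load 50/170]
  40 → host 2  [load 170/170]
4 hosts opened.

4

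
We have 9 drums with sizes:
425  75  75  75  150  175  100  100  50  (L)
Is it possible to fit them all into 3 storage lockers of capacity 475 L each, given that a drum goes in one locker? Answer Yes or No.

Yes

A valid assignment using 3 storage lockers:
  locker 1: 425 + 50 = 475
  locker 2: 175 + 150 + 100 = 425
  locker 3: 100 + 75 + 75 + 75 = 325
Every load is within 475 L, so 3 storage lockers suffice.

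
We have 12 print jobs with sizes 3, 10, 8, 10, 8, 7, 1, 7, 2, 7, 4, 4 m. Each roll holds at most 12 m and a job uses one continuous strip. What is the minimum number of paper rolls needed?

7

Total = 10 + 10 + 8 + 8 + 7 + 7 + 7 + 4 + 4 + 3 + 2 + 1 = 71 m.
Lower bound: ⌈71/12⌉ = 6 paper rolls.
Also, 7 print jobs each exceed 6 m, and no two of those can share a roll, so at least 7 paper rolls are needed.
A packing using 7 paper rolls:
  roll 1: 10 + 2 = 12
  roll 2: 10 + 1 = 11
  roll 3: 8 + 4 = 12
  roll 4: 8 + 4 = 12
  roll 5: 7 + 3 = 10
  roll 6: 7 = 7
  roll 7: 7 = 7
This matches the lower bound, so 7 is optimal.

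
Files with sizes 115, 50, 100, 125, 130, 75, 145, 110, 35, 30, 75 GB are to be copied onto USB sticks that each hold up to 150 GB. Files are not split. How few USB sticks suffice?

7

Total = 145 + 130 + 125 + 115 + 110 + 100 + 75 + 75 + 50 + 35 + 30 = 990 GB.
Lower bound: ⌈990/150⌉ = 7 USB sticks.
A packing using 7 USB sticks:
  USB stick 1: 145 = 145
  USB stick 2: 130 = 130
  USB stick 3: 125 = 125
  USB stick 4: 115 + 35 = 150
  USB stick 5: 110 + 30 = 140
  USB stick 6: 100 + 50 = 150
  USB stick 7: 75 + 75 = 150
This matches the lower bound, so 7 is optimal.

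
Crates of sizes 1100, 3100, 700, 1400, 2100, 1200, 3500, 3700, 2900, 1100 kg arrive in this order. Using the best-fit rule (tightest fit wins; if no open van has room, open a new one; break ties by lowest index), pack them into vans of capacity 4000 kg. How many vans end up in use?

  1100 → van 1 (new)  [load 1100/4000]
  3100 → van 2 (new)  [load 3100/4000]
  700 → van 2  [load 3800/4000]
  1400 → van 1  [load 2500/4000]
  2100 → van 3 (new)  [load 2100/4000]
  1200 → van 1  [load 3700/4000]
  3500 → van 4 (new)  [load 3500/4000]
  3700 → van 5 (new)  [load 3700/4000]
  2900 → van 6 (new)  [load 2900/4000]
  1100 → van 6  [load 4000/4000]
6 vans opened.

6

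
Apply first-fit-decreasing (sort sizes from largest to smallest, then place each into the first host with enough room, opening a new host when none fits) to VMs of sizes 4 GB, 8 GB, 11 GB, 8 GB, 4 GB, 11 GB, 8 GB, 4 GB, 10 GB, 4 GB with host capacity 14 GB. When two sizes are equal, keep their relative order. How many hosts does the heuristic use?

Sorted descending: 11, 11, 10, 8, 8, 8, 4, 4, 4, 4.
  11 → host 1 (new)  [load 11/14]
  11 → host 2 (new)  [load 11/14]
  10 → host 3 (new)  [load 10/14]
  8 → host 4 (new)  [load 8/14]
  8 → host 5 (new)  [load 8/14]
  8 → host 6 (new)  [load 8/14]
  4 → host 3  [load 14/14]
  4 → host 4  [load 12/14]
  4 → host 5  [load 12/14]
  4 → host 6  [load 12/14]
6 hosts opened.

6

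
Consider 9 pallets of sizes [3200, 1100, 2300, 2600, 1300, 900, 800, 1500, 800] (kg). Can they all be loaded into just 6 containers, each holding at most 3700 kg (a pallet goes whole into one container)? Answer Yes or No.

A valid assignment using 5 containers:
  container 1: 3200 = 3200
  container 2: 2600 + 1100 = 3700
  container 3: 2300 + 1300 = 3600
  container 4: 1500 + 900 + 800 = 3200
  container 5: 800 = 800
That uses only 5 ≤ 6, so 6 containers are enough.

Yes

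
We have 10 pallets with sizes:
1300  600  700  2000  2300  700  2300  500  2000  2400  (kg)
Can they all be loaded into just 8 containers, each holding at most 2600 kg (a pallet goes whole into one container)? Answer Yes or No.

A valid assignment using 7 containers:
  container 1: 2400 = 2400
  container 2: 2300 = 2300
  container 3: 2300 = 2300
  container 4: 2000 + 600 = 2600
  container 5: 2000 + 500 = 2500
  container 6: 1300 + 700 = 2000
  container 7: 700 = 700
That uses only 7 ≤ 8, so 8 containers are enough.

Yes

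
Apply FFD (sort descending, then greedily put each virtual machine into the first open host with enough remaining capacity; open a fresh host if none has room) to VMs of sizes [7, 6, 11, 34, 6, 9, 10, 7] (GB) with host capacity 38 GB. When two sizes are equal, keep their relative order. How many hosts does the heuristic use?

3

Sorted descending: 34, 11, 10, 9, 7, 7, 6, 6.
  34 → host 1 (new)  [load 34/38]
  11 → host 2 (new)  [load 11/38]
  10 → host 2  [load 21/38]
  9 → host 2  [load 30/38]
  7 → host 2  [load 37/38]
  7 → host 3 (new)  [load 7/38]
  6 → host 3  [load 13/38]
  6 → host 3  [load 19/38]
3 hosts opened.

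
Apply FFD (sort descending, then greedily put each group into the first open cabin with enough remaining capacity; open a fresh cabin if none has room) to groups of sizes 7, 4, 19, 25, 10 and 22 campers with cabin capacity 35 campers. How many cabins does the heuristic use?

Sorted descending: 25, 22, 19, 10, 7, 4.
  25 → cabin 1 (new)  [load 25/35]
  22 → cabin 2 (new)  [load 22/35]
  19 → cabin 3 (new)  [load 19/35]
  10 → cabin 1  [load 35/35]
  7 → cabin 2  [load 29/35]
  4 → cabin 2  [load 33/35]
3 cabins opened.

3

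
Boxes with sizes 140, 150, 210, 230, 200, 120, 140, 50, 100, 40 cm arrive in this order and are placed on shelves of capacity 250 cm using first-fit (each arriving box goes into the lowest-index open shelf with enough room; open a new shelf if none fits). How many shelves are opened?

7

  140 → shelf 1 (new)  [load 140/250]
  150 → shelf 2 (new)  [load 150/250]
  210 → shelf 3 (new)  [load 210/250]
  230 → shelf 4 (new)  [load 230/250]
  200 → shelf 5 (new)  [load 200/250]
  120 → shelf 6 (new)  [load 120/250]
  140 → shelf 7 (new)  [load 140/250]
  50 → shelf 1  [load 190/250]
  100 → shelf 2  [load 250/250]
  40 → shelf 1  [load 230/250]
7 shelves opened.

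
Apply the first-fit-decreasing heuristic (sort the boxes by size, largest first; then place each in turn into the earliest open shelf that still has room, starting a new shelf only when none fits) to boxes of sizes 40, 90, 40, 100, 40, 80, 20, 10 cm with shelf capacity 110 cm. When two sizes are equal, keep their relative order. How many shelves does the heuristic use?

Sorted descending: 100, 90, 80, 40, 40, 40, 20, 10.
  100 → shelf 1 (new)  [load 100/110]
  90 → shelf 2 (new)  [load 90/110]
  80 → shelf 3 (new)  [load 80/110]
  40 → shelf 4 (new)  [load 40/110]
  40 → shelf 4  [load 80/110]
  40 → shelf 5 (new)  [load 40/110]
  20 → shelf 2  [load 110/110]
  10 → shelf 1  [load 110/110]
5 shelves opened.

5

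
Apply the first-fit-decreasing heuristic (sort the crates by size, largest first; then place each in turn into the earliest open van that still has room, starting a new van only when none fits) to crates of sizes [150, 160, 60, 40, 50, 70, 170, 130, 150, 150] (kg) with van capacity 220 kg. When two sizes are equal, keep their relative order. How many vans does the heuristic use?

6

Sorted descending: 170, 160, 150, 150, 150, 130, 70, 60, 50, 40.
  170 → van 1 (new)  [load 170/220]
  160 → van 2 (new)  [load 160/220]
  150 → van 3 (new)  [load 150/220]
  150 → van 4 (new)  [load 150/220]
  150 → van 5 (new)  [load 150/220]
  130 → van 6 (new)  [load 130/220]
  70 → van 3  [load 220/220]
  60 → van 2  [load 220/220]
  50 → van 1  [load 220/220]
  40 → van 4  [load 190/220]
6 vans opened.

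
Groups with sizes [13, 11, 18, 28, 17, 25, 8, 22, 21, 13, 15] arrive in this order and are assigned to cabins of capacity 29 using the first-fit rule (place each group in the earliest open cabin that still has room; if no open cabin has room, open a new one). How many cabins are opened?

  13 → cabin 1 (new)  [load 13/29]
  11 → cabin 1  [load 24/29]
  18 → cabin 2 (new)  [load 18/29]
  28 → cabin 3 (new)  [load 28/29]
  17 → cabin 4 (new)  [load 17/29]
  25 → cabin 5 (new)  [load 25/29]
  8 → cabin 2  [load 26/29]
  22 → cabin 6 (new)  [load 22/29]
  21 → cabin 7 (new)  [load 21/29]
  13 → cabin 8 (new)  [load 13/29]
  15 → cabin 8  [load 28/29]
8 cabins opened.

8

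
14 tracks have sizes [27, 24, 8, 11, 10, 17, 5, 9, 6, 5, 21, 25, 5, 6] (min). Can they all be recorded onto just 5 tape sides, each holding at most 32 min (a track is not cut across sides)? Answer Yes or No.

Total = 179 min; ⌈179/32⌉ = 6.
At least 6 tape sides are required, but only 5 are allowed.

No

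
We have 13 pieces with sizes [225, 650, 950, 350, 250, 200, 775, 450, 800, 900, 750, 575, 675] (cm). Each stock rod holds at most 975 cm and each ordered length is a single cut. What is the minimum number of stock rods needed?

Total = 950 + 900 + 800 + 775 + 750 + 675 + 650 + 575 + 450 + 350 + 250 + 225 + 200 = 7550 cm.
Lower bound: ⌈7550/975⌉ = 8 stock rods.
A packing using 9 stock rods:
  stock rod 1: 950 = 950
  stock rod 2: 900 = 900
  stock rod 3: 800 = 800
  stock rod 4: 775 + 200 = 975
  stock rod 5: 750 + 225 = 975
  stock rod 6: 675 + 250 = 925
  stock rod 7: 650 = 650
  stock rod 8: 575 + 350 = 925
  stock rod 9: 450 = 450
No arrangement into 8 stock rods stays within capacity, so 9 is optimal.

9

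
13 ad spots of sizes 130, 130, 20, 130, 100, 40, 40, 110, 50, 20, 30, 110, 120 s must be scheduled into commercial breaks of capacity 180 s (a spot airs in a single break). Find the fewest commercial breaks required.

7

Total = 130 + 130 + 130 + 120 + 110 + 110 + 100 + 50 + 40 + 40 + 30 + 20 + 20 = 1030 s.
Lower bound: ⌈1030/180⌉ = 6 commercial breaks.
Also, 7 ad spots each exceed 90 s, and no two of those can share a break, so at least 7 commercial breaks are needed.
A packing using 7 commercial breaks:
  break 1: 130 + 50 = 180
  break 2: 130 + 40 = 170
  break 3: 130 + 40 = 170
  break 4: 120 + 30 + 20 = 170
  break 5: 110 + 20 = 130
  break 6: 110 = 110
  break 7: 100 = 100
This matches the lower bound, so 7 is optimal.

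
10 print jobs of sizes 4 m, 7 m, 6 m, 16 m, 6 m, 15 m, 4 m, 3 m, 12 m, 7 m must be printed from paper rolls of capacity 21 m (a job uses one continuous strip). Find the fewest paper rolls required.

Total = 16 + 15 + 12 + 7 + 7 + 6 + 6 + 4 + 4 + 3 = 80 m.
Lower bound: ⌈80/21⌉ = 4 paper rolls.
A packing using 4 paper rolls:
  roll 1: 16 + 4 = 20
  roll 2: 15 + 6 = 21
  roll 3: 12 + 7 = 19
  roll 4: 7 + 6 + 4 + 3 = 20
This matches the lower bound, so 4 is optimal.

4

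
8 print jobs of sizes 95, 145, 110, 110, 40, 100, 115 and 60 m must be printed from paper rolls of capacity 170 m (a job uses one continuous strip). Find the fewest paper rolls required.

Total = 145 + 115 + 110 + 110 + 100 + 95 + 60 + 40 = 775 m.
Lower bound: ⌈775/170⌉ = 5 paper rolls.
Also, 6 print jobs each exceed 85 m, and no two of those can share a roll, so at least 6 paper rolls are needed.
A packing using 6 paper rolls:
  roll 1: 145 = 145
  roll 2: 115 + 40 = 155
  roll 3: 110 + 60 = 170
  roll 4: 110 = 110
  roll 5: 100 = 100
  roll 6: 95 = 95
This matches the lower bound, so 6 is optimal.

6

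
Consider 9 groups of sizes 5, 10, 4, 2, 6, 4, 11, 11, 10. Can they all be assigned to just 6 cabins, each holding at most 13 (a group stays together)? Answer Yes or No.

A valid assignment using 6 cabins:
  cabin 1: 11 + 2 = 13
  cabin 2: 11 = 11
  cabin 3: 10 = 10
  cabin 4: 10 = 10
  cabin 5: 6 + 5 = 11
  cabin 6: 4 + 4 = 8
Every load is within 13, so 6 cabins suffice.

Yes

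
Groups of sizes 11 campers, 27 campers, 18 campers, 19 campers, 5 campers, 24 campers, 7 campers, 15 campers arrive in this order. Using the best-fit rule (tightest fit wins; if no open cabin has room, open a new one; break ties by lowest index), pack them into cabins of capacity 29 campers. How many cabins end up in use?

5

  11 → cabin 1 (new)  [load 11/29]
  27 → cabin 2 (new)  [load 27/29]
  18 → cabin 1  [load 29/29]
  19 → cabin 3 (new)  [load 19/29]
  5 → cabin 3  [load 24/29]
  24 → cabin 4 (new)  [load 24/29]
  7 → cabin 5 (new)  [load 7/29]
  15 → cabin 5  [load 22/29]
5 cabins opened.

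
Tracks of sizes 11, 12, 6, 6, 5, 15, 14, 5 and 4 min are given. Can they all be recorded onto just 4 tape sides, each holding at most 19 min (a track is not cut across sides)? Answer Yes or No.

No

Total = 78 min; ⌈78/19⌉ = 5.
At least 5 tape sides are required, but only 4 are allowed.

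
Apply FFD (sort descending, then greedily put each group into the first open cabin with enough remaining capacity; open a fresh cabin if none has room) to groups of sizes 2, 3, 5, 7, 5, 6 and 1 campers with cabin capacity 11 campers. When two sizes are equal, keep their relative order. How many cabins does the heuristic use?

3

Sorted descending: 7, 6, 5, 5, 3, 2, 1.
  7 → cabin 1 (new)  [load 7/11]
  6 → cabin 2 (new)  [load 6/11]
  5 → cabin 2  [load 11/11]
  5 → cabin 3 (new)  [load 5/11]
  3 → cabin 1  [load 10/11]
  2 → cabin 3  [load 7/11]
  1 → cabin 1  [load 11/11]
3 cabins opened.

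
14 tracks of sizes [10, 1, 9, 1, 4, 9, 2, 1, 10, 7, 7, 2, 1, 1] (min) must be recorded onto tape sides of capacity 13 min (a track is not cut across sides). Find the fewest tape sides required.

Total = 10 + 10 + 9 + 9 + 7 + 7 + 4 + 2 + 2 + 1 + 1 + 1 + 1 + 1 = 65 min.
Lower bound: ⌈65/13⌉ = 5 tape sides.
Also, 6 tracks each exceed 13/2 min, and no two of those can share a side, so at least 6 tape sides are needed.
A packing using 6 tape sides:
  side 1: 10 + 2 + 1 = 13
  side 2: 10 + 2 + 1 = 13
  side 3: 9 + 4 = 13
  side 4: 9 + 1 + 1 + 1 = 12
  side 5: 7 = 7
  side 6: 7 = 7
This matches the lower bound, so 6 is optimal.

6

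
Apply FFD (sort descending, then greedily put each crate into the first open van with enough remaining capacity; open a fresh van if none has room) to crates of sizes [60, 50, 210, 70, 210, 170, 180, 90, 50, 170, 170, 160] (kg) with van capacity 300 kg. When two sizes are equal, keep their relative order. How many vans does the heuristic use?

Sorted descending: 210, 210, 180, 170, 170, 170, 160, 90, 70, 60, 50, 50.
  210 → van 1 (new)  [load 210/300]
  210 → van 2 (new)  [load 210/300]
  180 → van 3 (new)  [load 180/300]
  170 → van 4 (new)  [load 170/300]
  170 → van 5 (new)  [load 170/300]
  170 → van 6 (new)  [load 170/300]
  160 → van 7 (new)  [load 160/300]
  90 → van 1  [load 300/300]
  70 → van 2  [load 280/300]
  60 → van 3  [load 240/300]
  50 → van 3  [load 290/300]
  50 → van 4  [load 220/300]
7 vans opened.

7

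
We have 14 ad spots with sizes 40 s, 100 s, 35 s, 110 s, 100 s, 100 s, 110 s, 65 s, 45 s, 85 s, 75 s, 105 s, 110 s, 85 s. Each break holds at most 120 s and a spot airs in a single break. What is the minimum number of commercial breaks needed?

11

Total = 110 + 110 + 110 + 105 + 100 + 100 + 100 + 85 + 85 + 75 + 65 + 45 + 40 + 35 = 1165 s.
Lower bound: ⌈1165/120⌉ = 10 commercial breaks.
Also, 11 ad spots each exceed 60 s, and no two of those can share a break, so at least 11 commercial breaks are needed.
A packing using 11 commercial breaks:
  break 1: 110 = 110
  break 2: 110 = 110
  break 3: 110 = 110
  break 4: 105 = 105
  break 5: 100 = 100
  break 6: 100 = 100
  break 7: 100 = 100
  break 8: 85 + 35 = 120
  break 9: 85 = 85
  break 10: 75 + 45 = 120
  break 11: 65 + 40 = 105
This matches the lower bound, so 11 is optimal.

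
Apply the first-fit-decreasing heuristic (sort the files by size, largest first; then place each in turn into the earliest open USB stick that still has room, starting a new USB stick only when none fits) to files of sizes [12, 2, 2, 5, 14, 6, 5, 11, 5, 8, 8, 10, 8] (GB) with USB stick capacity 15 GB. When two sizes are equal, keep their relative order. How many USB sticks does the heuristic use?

7

Sorted descending: 14, 12, 11, 10, 8, 8, 8, 6, 5, 5, 5, 2, 2.
  14 → USB stick 1 (new)  [load 14/15]
  12 → USB stick 2 (new)  [load 12/15]
  11 → USB stick 3 (new)  [load 11/15]
  10 → USB stick 4 (new)  [load 10/15]
  8 → USB stick 5 (new)  [load 8/15]
  8 → USB stick 6 (new)  [load 8/15]
  8 → USB stick 7 (new)  [load 8/15]
  6 → USB stick 5  [load 14/15]
  5 → USB stick 4  [load 15/15]
  5 → USB stick 6  [load 13/15]
  5 → USB stick 7  [load 13/15]
  2 → USB stick 2  [load 14/15]
  2 → USB stick 3  [load 13/15]
7 USB sticks opened.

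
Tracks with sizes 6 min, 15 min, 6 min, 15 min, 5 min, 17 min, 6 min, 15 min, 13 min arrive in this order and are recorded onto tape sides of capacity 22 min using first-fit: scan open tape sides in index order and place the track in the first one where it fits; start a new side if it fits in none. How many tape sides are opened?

  6 → side 1 (new)  [load 6/22]
  15 → side 1  [load 21/22]
  6 → side 2 (new)  [load 6/22]
  15 → side 2  [load 21/22]
  5 → side 3 (new)  [load 5/22]
  17 → side 3  [load 22/22]
  6 → side 4 (new)  [load 6/22]
  15 → side 4  [load 21/22]
  13 → side 5 (new)  [load 13/22]
5 tape sides opened.

5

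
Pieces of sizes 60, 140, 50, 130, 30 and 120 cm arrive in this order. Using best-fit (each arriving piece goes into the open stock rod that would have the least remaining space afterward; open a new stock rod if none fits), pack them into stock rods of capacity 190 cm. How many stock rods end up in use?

  60 → stock rod 1 (new)  [load 60/190]
  140 → stock rod 2 (new)  [load 140/190]
  50 → stock rod 2  [load 190/190]
  130 → stock rod 1  [load 190/190]
  30 → stock rod 3 (new)  [load 30/190]
  120 → stock rod 3  [load 150/190]
3 stock rods opened.

3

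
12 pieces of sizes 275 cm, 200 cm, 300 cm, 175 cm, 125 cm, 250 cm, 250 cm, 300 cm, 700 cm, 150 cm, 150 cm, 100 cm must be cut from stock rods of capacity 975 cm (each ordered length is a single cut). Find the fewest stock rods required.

4

Total = 700 + 300 + 300 + 275 + 250 + 250 + 200 + 175 + 150 + 150 + 125 + 100 = 2975 cm.
Lower bound: ⌈2975/975⌉ = 4 stock rods.
A packing using 4 stock rods:
  stock rod 1: 700 + 275 = 975
  stock rod 2: 300 + 300 + 250 + 125 = 975
  stock rod 3: 250 + 200 + 175 + 150 + 150 = 925
  stock rod 4: 100 = 100
This matches the lower bound, so 4 is optimal.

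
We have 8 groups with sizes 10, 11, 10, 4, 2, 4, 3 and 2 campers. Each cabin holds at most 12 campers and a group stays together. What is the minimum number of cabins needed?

4

Total = 11 + 10 + 10 + 4 + 4 + 3 + 2 + 2 = 46 campers.
Lower bound: ⌈46/12⌉ = 4 cabins.
A packing using 4 cabins:
  cabin 1: 11 = 11
  cabin 2: 10 + 2 = 12
  cabin 3: 10 + 2 = 12
  cabin 4: 4 + 4 + 3 = 11
This matches the lower bound, so 4 is optimal.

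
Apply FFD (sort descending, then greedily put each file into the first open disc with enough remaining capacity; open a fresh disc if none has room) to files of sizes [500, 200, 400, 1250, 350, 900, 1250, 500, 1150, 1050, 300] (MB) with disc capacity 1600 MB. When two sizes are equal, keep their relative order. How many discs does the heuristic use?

5

Sorted descending: 1250, 1250, 1150, 1050, 900, 500, 500, 400, 350, 300, 200.
  1250 → disc 1 (new)  [load 1250/1600]
  1250 → disc 2 (new)  [load 1250/1600]
  1150 → disc 3 (new)  [load 1150/1600]
  1050 → disc 4 (new)  [load 1050/1600]
  900 → disc 5 (new)  [load 900/1600]
  500 → disc 4  [load 1550/1600]
  500 → disc 5  [load 1400/1600]
  400 → disc 3  [load 1550/1600]
  350 → disc 1  [load 1600/1600]
  300 → disc 2  [load 1550/1600]
  200 → disc 5  [load 1600/1600]
5 discs opened.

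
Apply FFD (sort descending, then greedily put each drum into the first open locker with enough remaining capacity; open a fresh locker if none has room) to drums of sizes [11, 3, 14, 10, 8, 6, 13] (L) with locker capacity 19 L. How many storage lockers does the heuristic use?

Sorted descending: 14, 13, 11, 10, 8, 6, 3.
  14 → locker 1 (new)  [load 14/19]
  13 → locker 2 (new)  [load 13/19]
  11 → locker 3 (new)  [load 11/19]
  10 → locker 4 (new)  [load 10/19]
  8 → locker 3  [load 19/19]
  6 → locker 2  [load 19/19]
  3 → locker 1  [load 17/19]
4 storage lockers opened.

4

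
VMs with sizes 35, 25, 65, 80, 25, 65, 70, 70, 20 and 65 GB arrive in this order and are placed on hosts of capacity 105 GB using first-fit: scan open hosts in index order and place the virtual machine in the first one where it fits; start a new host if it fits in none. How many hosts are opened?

7

  35 → host 1 (new)  [load 35/105]
  25 → host 1  [load 60/105]
  65 → host 2 (new)  [load 65/105]
  80 → host 3 (new)  [load 80/105]
  25 → host 1  [load 85/105]
  65 → host 4 (new)  [load 65/105]
  70 → host 5 (new)  [load 70/105]
  70 → host 6 (new)  [load 70/105]
  20 → host 1  [load 105/105]
  65 → host 7 (new)  [load 65/105]
7 hosts opened.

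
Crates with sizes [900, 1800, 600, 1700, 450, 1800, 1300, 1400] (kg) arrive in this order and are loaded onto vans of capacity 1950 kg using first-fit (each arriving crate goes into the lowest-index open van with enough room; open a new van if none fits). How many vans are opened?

6

  900 → van 1 (new)  [load 900/1950]
  1800 → van 2 (new)  [load 1800/1950]
  600 → van 1  [load 1500/1950]
  1700 → van 3 (new)  [load 1700/1950]
  450 → van 1  [load 1950/1950]
  1800 → van 4 (new)  [load 1800/1950]
  1300 → van 5 (new)  [load 1300/1950]
  1400 → van 6 (new)  [load 1400/1950]
6 vans opened.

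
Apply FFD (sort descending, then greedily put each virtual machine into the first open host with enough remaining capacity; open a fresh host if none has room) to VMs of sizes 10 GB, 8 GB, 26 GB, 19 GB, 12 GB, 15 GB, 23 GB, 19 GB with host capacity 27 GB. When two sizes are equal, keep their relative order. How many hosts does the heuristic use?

6

Sorted descending: 26, 23, 19, 19, 15, 12, 10, 8.
  26 → host 1 (new)  [load 26/27]
  23 → host 2 (new)  [load 23/27]
  19 → host 3 (new)  [load 19/27]
  19 → host 4 (new)  [load 19/27]
  15 → host 5 (new)  [load 15/27]
  12 → host 5  [load 27/27]
  10 → host 6 (new)  [load 10/27]
  8 → host 3  [load 27/27]
6 hosts opened.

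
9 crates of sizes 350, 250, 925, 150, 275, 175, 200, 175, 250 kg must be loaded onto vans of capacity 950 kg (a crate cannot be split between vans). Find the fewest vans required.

Total = 925 + 350 + 275 + 250 + 250 + 200 + 175 + 175 + 150 = 2750 kg.
Lower bound: ⌈2750/950⌉ = 3 vans.
A packing using 3 vans:
  van 1: 925 = 925
  van 2: 350 + 275 + 250 = 875
  van 3: 250 + 200 + 175 + 175 + 150 = 950
This matches the lower bound, so 3 is optimal.

3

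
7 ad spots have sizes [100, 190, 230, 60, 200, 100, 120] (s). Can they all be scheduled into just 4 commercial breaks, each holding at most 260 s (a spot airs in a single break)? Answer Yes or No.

Total = 1000 s; ⌈1000/260⌉ = 4.
The bound of 4 does not rule out 4, but exhaustive search shows no assignment into 4 commercial breaks of capacity 260 s exists — the minimum is 5.

No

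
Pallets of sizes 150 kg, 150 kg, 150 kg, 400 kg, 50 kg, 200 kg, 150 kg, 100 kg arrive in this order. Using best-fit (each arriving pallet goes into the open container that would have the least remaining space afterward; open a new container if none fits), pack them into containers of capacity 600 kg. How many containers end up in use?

  150 → container 1 (new)  [load 150/600]
  150 → container 1  [load 300/600]
  150 → container 1  [load 450/600]
  400 → container 2 (new)  [load 400/600]
  50 → container 1  [load 500/600]
  200 → container 2  [load 600/600]
  150 → container 3 (new)  [load 150/600]
  100 → container 1  [load 600/600]
3 containers opened.

3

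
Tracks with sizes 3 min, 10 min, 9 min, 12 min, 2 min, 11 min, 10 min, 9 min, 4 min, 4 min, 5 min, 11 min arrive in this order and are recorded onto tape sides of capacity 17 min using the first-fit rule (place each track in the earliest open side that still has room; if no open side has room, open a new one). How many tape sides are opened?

7

  3 → side 1 (new)  [load 3/17]
  10 → side 1  [load 13/17]
  9 → side 2 (new)  [load 9/17]
  12 → side 3 (new)  [load 12/17]
  2 → side 1  [load 15/17]
  11 → side 4 (new)  [load 11/17]
  10 → side 5 (new)  [load 10/17]
  9 → side 6 (new)  [load 9/17]
  4 → side 2  [load 13/17]
  4 → side 2  [load 17/17]
  5 → side 3  [load 17/17]
  11 → side 7 (new)  [load 11/17]
7 tape sides opened.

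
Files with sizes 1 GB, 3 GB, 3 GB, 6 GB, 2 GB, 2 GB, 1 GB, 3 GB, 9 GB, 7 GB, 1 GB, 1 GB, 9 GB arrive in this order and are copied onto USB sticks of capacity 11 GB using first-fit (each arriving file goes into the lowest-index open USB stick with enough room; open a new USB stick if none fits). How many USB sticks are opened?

5

  1 → USB stick 1 (new)  [load 1/11]
  3 → USB stick 1  [load 4/11]
  3 → USB stick 1  [load 7/11]
  6 → USB stick 2 (new)  [load 6/11]
  2 → USB stick 1  [load 9/11]
  2 → USB stick 1  [load 11/11]
  1 → USB stick 2  [load 7/11]
  3 → USB stick 2  [load 10/11]
  9 → USB stick 3 (new)  [load 9/11]
  7 → USB stick 4 (new)  [load 7/11]
  1 → USB stick 2  [load 11/11]
  1 → USB stick 3  [load 10/11]
  9 → USB stick 5 (new)  [load 9/11]
5 USB sticks opened.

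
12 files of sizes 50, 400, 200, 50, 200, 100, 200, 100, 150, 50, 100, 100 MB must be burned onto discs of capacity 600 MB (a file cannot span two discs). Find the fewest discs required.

3

Total = 400 + 200 + 200 + 200 + 150 + 100 + 100 + 100 + 100 + 50 + 50 + 50 = 1700 MB.
Lower bound: ⌈1700/600⌉ = 3 discs.
A packing using 3 discs:
  disc 1: 400 + 200 = 600
  disc 2: 200 + 200 + 150 + 50 = 600
  disc 3: 100 + 100 + 100 + 100 + 50 + 50 = 500
This matches the lower bound, so 3 is optimal.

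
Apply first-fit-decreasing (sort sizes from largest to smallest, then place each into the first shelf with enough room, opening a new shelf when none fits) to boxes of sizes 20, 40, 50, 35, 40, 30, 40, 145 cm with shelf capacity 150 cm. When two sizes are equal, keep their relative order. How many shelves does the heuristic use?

Sorted descending: 145, 50, 40, 40, 40, 35, 30, 20.
  145 → shelf 1 (new)  [load 145/150]
  50 → shelf 2 (new)  [load 50/150]
  40 → shelf 2  [load 90/150]
  40 → shelf 2  [load 130/150]
  40 → shelf 3 (new)  [load 40/150]
  35 → shelf 3  [load 75/150]
  30 → shelf 3  [load 105/150]
  20 → shelf 2  [load 150/150]
3 shelves opened.

3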